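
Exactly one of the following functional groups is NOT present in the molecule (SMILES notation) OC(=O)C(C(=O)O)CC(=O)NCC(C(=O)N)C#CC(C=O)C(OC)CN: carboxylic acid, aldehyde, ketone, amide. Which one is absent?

amide: present (CH2CONHCH2 — –C(=O)–N– linkage → amide (the N is not an amine)).
carboxylic acid: present (HOOC — –COOH: carbonyl C bonded to –OH and C → carboxylic acid (the –OH is not a separate alcohol)).
aldehyde: present (CH(CHO) — pendant –CHO: carbonyl C bonded to C and H → aldehyde).
ketone: absent. In each of CH2CONHCH2 and CH(CONH2), the C=O is bonded to nitrogen, which defines an amide, not a ketone. In each of HOOC and CH(COOH), the C=O bears an –OH, making it a carboxylic acid rather than a ketone. In CH(CHO), the carbonyl carbon carries an H, so it is an aldehyde, not a ketone.

ketone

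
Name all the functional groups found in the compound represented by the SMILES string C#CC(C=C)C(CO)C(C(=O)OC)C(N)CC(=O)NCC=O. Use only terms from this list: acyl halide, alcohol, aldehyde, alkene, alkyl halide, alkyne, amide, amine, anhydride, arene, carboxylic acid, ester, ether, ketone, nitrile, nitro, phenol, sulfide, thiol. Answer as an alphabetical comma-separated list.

C≡C triple bond → alkyne.
pendant –CH=CH2: C=C double bond → alkene.
pendant –CH2OH on an sp³ backbone C → alcohol.
pendant –COOCH3: carbonyl C bonded to C and –OCH3 → ester.
–NH2 on an sp³ carbon with no adjacent C=O → amine.
–C(=O)–N– linkage → amide (the N is not an amine).
terminal –CHO: carbonyl C bonded to H and C → aldehyde.

alcohol, aldehyde, alkene, alkyne, amide, amine, ester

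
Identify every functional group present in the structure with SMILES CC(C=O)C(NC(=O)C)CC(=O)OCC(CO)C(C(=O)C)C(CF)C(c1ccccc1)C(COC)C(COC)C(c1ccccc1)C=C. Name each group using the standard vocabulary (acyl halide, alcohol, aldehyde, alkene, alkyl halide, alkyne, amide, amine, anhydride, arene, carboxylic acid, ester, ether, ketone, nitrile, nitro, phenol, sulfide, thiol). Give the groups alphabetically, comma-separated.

pendant –CHO: carbonyl C bonded to C and H → aldehyde.
pendant –NHC(=O)CH3: N bonded to a carbonyl → amide (not amine).
–C(=O)–O–C with C on the carbonyl side → ester.
pendant –CH2OH on an sp³ backbone C → alcohol.
pendant –COCH3: carbonyl C bonded to two carbons → ketone.
pendant –CH2X: halogen on sp³ carbon → alkyl halide.
pendant –C6H5: benzene ring → arene.
pendant –CH2OCH3: C–O–C linkage → ether.
pendant –CH2OCH3: C–O–C linkage → ether.
pendant –C6H5: benzene ring → arene.
C=C double bond → alkene.

alcohol, aldehyde, alkene, alkyl halide, amide, arene, ester, ether, ketone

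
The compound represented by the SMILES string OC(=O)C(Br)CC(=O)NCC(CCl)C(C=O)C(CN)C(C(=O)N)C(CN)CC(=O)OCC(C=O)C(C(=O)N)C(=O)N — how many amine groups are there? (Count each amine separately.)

2

Working along the chain:
  HOOC: –COOH: carbonyl C bonded to –OH and C → carboxylic acid (the –OH is not a separate alcohol).
  CH(Br): halogen on an sp³ carbon → alkyl halide.
  CH2CONHCH2: –C(=O)–N– linkage → amide (the N is not an amine).
  CH(CH2Cl): pendant –CH2X: halogen on sp³ carbon → alkyl halide.
  CH(CHO): pendant –CHO: carbonyl C bonded to C and H → aldehyde.
  CH(CH2NH2): pendant –CH2NH2: N on sp³ C, no adjacent C=O → amine.
  CH(CONH2): pendant –CONH2: carbonyl C bonded to C and N → amide.
  CH(CH2NH2): pendant –CH2NH2: N on sp³ C, no adjacent C=O → amine.
  CH2COOCH2: –C(=O)–O–C with C on the carbonyl side → ester.
  CH(CHO): pendant –CHO: carbonyl C bonded to C and H → aldehyde.
  CH(CONH2): pendant –CONH2: carbonyl C bonded to C and N → amide.
  CONH2: –C(=O)NH2: carbonyl C bonded to C and to N → amide (the N is not a separate amine).
Amine appears at: CH(CH2NH2), CH(CH2NH2) → 2.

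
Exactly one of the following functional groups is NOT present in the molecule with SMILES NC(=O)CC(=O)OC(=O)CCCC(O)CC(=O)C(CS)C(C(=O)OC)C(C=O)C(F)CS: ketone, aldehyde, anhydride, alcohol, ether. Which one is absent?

ketone: present (CO — –C(=O)– with carbon on both sides → ketone).
aldehyde: present (CH(CHO) — pendant –CHO: carbonyl C bonded to C and H → aldehyde).
alcohol: present (CH(OH) — –OH on an sp³ carbon → alcohol (secondary)).
anhydride: present (CH2CO-O-COCH2 — two acyl groups sharing one oxygen, –C(=O)–O–C(=O)– → anhydride).
ether: absent. In CH(COOCH3), the C–O–C oxygen is adjacent to a C=O, so it belongs to an ester, not an ether.

ether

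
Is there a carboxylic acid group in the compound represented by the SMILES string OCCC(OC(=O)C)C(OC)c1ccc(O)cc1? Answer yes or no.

Taking each segment in turn:
  HOCH2: HO– on an sp³ carbon → alcohol.
  CH(OCOCH3): pendant –OC(=O)CH3: an acyloxy group → ester.
  CH(OCH3): pendant –OCH3: C–O–C with sp³ C, no adjacent C=O → ether.
  C6H4OH: –OH attached directly to an aromatic ring → phenol (not alcohol); the ring itself is an arene.
In CH(OCOCH3), the acyl oxygen is bonded to carbon (–O–C), not to H, so this is an ester.
The groups actually present are: alcohol, arene, ester, ether, phenol.

no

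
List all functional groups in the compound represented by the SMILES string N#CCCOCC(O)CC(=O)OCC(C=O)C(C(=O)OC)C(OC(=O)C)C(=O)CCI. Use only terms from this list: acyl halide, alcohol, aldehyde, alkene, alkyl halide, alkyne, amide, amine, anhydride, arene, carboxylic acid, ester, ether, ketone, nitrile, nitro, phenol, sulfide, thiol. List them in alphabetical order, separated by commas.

N≡C–: carbon triple-bonded to nitrogen → nitrile.
C–O–C with sp³ carbons on both sides and no adjacent C=O → ether.
–OH on an sp³ carbon → alcohol (secondary).
–C(=O)–O–C with C on the carbonyl side → ester.
pendant –CHO: carbonyl C bonded to C and H → aldehyde.
pendant –COOCH3: carbonyl C bonded to C and –OCH3 → ester.
pendant –OC(=O)CH3: an acyloxy group → ester.
–C(=O)– with carbon on both sides → ketone.
halogen on an sp³ carbon → alkyl halide.

alcohol, aldehyde, alkyl halide, ester, ether, ketone, nitrile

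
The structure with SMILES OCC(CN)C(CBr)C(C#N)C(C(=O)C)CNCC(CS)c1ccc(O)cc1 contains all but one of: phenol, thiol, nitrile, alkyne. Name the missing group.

alkyne

thiol: present (CH(CH2SH) — pendant –CH2SH → thiol).
nitrile: present (CH(CN) — pendant –C≡N: nitrile).
phenol: present (C6H4OH — –OH attached directly to an aromatic ring → phenol (not alcohol); the ring itself is an arene).
alkyne: absent. In CH(CN), the triple bond is C≡N, not C≡C, so it is a nitrile.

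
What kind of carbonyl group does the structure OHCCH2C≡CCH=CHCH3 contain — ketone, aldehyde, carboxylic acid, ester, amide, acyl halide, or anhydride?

The carbonyl is in the OHC segment: terminal –CHO: carbonyl C bonded to H and C → aldehyde.

aldehyde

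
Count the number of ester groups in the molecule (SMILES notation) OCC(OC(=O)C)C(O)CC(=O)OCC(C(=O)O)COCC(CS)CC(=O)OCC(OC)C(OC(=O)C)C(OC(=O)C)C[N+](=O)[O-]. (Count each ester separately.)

HO– on an sp³ carbon → alcohol.
pendant –OC(=O)CH3: an acyloxy group → ester.
–OH on an sp³ carbon → alcohol (secondary).
–C(=O)–O–C with C on the carbonyl side → ester.
pendant –COOH: carbonyl C bonded to C and –OH → carboxylic acid.
C–O–C with sp³ carbons on both sides and no adjacent C=O → ether.
pendant –CH2SH → thiol.
–C(=O)–O–C with C on the carbonyl side → ester.
pendant –OCH3: C–O–C with sp³ C, no adjacent C=O → ether.
pendant –OC(=O)CH3: an acyloxy group → ester.
pendant –OC(=O)CH3: an acyloxy group → ester.
–NO2 on carbon → nitro group.
Ester appears at: CH(OCOCH3), CH2COOCH2, CH2COOCH2, CH(OCOCH3), CH(OCOCH3) → 5.

5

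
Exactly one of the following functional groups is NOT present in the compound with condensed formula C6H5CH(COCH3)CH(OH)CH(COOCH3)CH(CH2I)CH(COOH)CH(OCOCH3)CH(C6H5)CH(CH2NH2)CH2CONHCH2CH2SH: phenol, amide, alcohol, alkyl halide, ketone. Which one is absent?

phenol

alcohol: present (CH(OH) — –OH on an sp³ carbon → alcohol (secondary)).
amide: present (CH2CONHCH2 — –C(=O)–N– linkage → amide (the N is not an amine)).
alkyl halide: present (CH(CH2I) — pendant –CH2X: halogen on sp³ carbon → alkyl halide).
ketone: present (CH(COCH3) — pendant –COCH3: carbonyl C bonded to two carbons → ketone).
phenol: absent. In CH(OH), the –OH is on an sp³ carbon, not on an aromatic ring, so it is an alcohol.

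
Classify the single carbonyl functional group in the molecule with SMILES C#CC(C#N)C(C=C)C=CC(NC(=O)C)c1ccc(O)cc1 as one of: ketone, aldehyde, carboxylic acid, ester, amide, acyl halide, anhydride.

The carbonyl is in the CH(NHCOCH3) segment: pendant –NHC(=O)CH3: N bonded to a carbonyl → amide (not amine).

amide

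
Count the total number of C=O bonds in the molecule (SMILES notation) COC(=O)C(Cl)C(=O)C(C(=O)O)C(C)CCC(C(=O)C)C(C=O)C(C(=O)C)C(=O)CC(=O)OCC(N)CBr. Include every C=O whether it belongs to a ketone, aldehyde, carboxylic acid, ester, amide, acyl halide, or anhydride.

8

CH3OOC: ester, 1 C=O (running total 1).
CO: ketone, 1 C=O (running total 2).
CH(COOH): carboxylic acid, 1 C=O (running total 3).
CH(COCH3): ketone, 1 C=O (running total 4).
CH(CHO): aldehyde, 1 C=O (running total 5).
CH(COCH3): ketone, 1 C=O (running total 6).
CO: ketone, 1 C=O (running total 7).
CH2COOCH2: ester, 1 C=O (running total 8).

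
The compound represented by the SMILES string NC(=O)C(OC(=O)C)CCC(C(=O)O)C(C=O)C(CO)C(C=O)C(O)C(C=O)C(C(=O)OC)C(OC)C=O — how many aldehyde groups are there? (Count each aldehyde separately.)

4

–C(=O)NH2: carbonyl C bonded to C and to N → amide (the N is not a separate amine).
pendant –OC(=O)CH3: an acyloxy group → ester.
pendant –COOH: carbonyl C bonded to C and –OH → carboxylic acid.
pendant –CHO: carbonyl C bonded to C and H → aldehyde.
pendant –CH2OH on an sp³ backbone C → alcohol.
pendant –CHO: carbonyl C bonded to C and H → aldehyde.
–OH on an sp³ carbon → alcohol (secondary).
pendant –CHO: carbonyl C bonded to C and H → aldehyde.
pendant –COOCH3: carbonyl C bonded to C and –OCH3 → ester.
pendant –OCH3: C–O–C with sp³ C, no adjacent C=O → ether.
terminal –CHO: carbonyl C bonded to H and C → aldehyde.
Aldehyde appears at: CH(CHO), CH(CHO), CH(CHO), CHO → 4.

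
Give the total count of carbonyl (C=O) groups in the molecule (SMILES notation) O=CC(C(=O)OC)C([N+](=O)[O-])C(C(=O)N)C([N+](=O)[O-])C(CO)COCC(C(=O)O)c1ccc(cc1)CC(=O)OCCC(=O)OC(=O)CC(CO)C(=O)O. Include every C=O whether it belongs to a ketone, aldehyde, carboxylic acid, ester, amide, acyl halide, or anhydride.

OHC: aldehyde, 1 C=O (running total 1).
CH(COOCH3): ester, 1 C=O (running total 2).
CH(CONH2): amide, 1 C=O (running total 3).
CH(COOH): carboxylic acid, 1 C=O (running total 4).
CH2COOCH2: ester, 1 C=O (running total 5).
CH2CO-O-COCH2: anhydride, 2 C=O (running total 7).
COOH: carboxylic acid, 1 C=O (running total 8).

8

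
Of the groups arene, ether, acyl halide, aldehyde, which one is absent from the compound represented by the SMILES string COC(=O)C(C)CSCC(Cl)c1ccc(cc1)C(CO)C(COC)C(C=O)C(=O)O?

ether: present (CH(CH2OCH3) — pendant –CH2OCH3: C–O–C linkage → ether).
aldehyde: present (CH(CHO) — pendant –CHO: carbonyl C bonded to C and H → aldehyde).
arene: present (C6H4 — para-disubstituted benzene ring → arene).
acyl halide: no segment matches this pattern.

acyl halide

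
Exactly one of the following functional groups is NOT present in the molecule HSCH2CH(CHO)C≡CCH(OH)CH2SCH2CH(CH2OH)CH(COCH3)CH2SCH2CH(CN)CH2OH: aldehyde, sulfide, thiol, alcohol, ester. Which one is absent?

sulfide: present (CH2SCH2 — C–S–C linkage → sulfide (thioether)).
alcohol: present (CH(OH) — –OH on an sp³ carbon → alcohol (secondary)).
aldehyde: present (CH(CHO) — pendant –CHO: carbonyl C bonded to C and H → aldehyde).
thiol: present (HSCH2 — –SH on an sp³ carbon → thiol).
ester: no segment matches this pattern.

ester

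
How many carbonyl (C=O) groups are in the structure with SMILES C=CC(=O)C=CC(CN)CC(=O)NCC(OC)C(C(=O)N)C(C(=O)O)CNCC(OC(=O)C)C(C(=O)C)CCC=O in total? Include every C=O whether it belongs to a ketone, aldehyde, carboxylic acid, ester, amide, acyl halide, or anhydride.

CO: ketone, 1 C=O (running total 1).
CH2CONHCH2: amide, 1 C=O (running total 2).
CH(CONH2): amide, 1 C=O (running total 3).
CH(COOH): carboxylic acid, 1 C=O (running total 4).
CH(OCOCH3): ester, 1 C=O (running total 5).
CH(COCH3): ketone, 1 C=O (running total 6).
CHO: aldehyde, 1 C=O (running total 7).

7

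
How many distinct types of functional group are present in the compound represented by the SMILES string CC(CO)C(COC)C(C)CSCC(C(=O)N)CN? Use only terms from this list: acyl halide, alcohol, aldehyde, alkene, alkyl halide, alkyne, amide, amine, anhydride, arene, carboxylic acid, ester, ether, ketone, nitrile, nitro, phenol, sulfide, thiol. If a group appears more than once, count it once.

pendant –CH2OH on an sp³ backbone C → alcohol.
pendant –CH2OCH3: C–O–C linkage → ether.
C–S–C linkage → sulfide (thioether).
pendant –CONH2: carbonyl C bonded to C and N → amide.
–NH2 on an sp³ carbon with no adjacent C=O → amine.
Distinct types present: alcohol, amide, amine, ether, sulfide.

5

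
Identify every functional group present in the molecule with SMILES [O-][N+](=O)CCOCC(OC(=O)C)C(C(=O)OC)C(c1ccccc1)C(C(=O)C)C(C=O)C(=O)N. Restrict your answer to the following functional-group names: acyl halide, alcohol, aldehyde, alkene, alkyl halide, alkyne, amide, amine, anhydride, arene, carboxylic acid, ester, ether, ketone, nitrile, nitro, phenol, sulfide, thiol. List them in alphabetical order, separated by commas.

aldehyde, amide, arene, ester, ether, ketone, nitro

–NO2 on carbon → nitro group.
C–O–C with sp³ carbons on both sides and no adjacent C=O → ether.
pendant –OC(=O)CH3: an acyloxy group → ester.
pendant –COOCH3: carbonyl C bonded to C and –OCH3 → ester.
pendant –C6H5: benzene ring → arene.
pendant –COCH3: carbonyl C bonded to two carbons → ketone.
pendant –CHO: carbonyl C bonded to C and H → aldehyde.
–C(=O)NH2: carbonyl C bonded to C and to N → amide (the N is not a separate amine).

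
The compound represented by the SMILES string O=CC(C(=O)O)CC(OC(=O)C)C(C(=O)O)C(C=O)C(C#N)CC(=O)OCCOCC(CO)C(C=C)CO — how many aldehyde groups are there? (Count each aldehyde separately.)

Taking each segment in turn:
  OHC: terminal –CHO: carbonyl C bonded to H and C → aldehyde.
  CH(COOH): pendant –COOH: carbonyl C bonded to C and –OH → carboxylic acid.
  CH(OCOCH3): pendant –OC(=O)CH3: an acyloxy group → ester.
  CH(COOH): pendant –COOH: carbonyl C bonded to C and –OH → carboxylic acid.
  CH(CHO): pendant –CHO: carbonyl C bonded to C and H → aldehyde.
  CH(CN): pendant –C≡N: nitrile.
  CH2COOCH2: –C(=O)–O–C with C on the carbonyl side → ester.
  CH2OCH2: C–O–C with sp³ carbons on both sides and no adjacent C=O → ether.
  CH(CH2OH): pendant –CH2OH on an sp³ backbone C → alcohol.
  CH(CH=CH2): pendant –CH=CH2: C=C double bond → alkene.
  CH2OH: –OH on an sp³ carbon → alcohol.
Aldehyde appears at: OHC, CH(CHO) → 2.

2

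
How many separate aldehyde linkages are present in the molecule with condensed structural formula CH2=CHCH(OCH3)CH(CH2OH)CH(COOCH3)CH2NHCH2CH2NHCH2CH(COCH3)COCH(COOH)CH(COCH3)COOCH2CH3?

C=C double bond → alkene.
pendant –OCH3: C–O–C with sp³ C, no adjacent C=O → ether.
pendant –CH2OH on an sp³ backbone C → alcohol.
pendant –COOCH3: carbonyl C bonded to C and –OCH3 → ester.
C–N–C with sp³ carbons and no adjacent C=O → amine (secondary).
C–N–C with sp³ carbons and no adjacent C=O → amine (secondary).
pendant –COCH3: carbonyl C bonded to two carbons → ketone.
–C(=O)– with carbon on both sides → ketone.
pendant –COOH: carbonyl C bonded to C and –OH → carboxylic acid.
pendant –COCH3: carbonyl C bonded to two carbons → ketone.
–C(=O)OCH2CH3: carbonyl C bonded to C and to –OEt → ester.
No segment is a aldehyde: CH(COOCH3) is ester, not aldehyde; CH(COCH3) is ketone, not aldehyde; CO is ketone, not aldehyde. → 0.

0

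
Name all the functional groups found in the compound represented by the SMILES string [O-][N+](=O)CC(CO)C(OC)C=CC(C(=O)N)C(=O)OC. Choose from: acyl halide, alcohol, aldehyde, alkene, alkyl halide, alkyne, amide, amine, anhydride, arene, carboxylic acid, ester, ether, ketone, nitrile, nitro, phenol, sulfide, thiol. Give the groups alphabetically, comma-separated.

alcohol, alkene, amide, ester, ether, nitro

–NO2 on carbon → nitro group.
pendant –CH2OH on an sp³ backbone C → alcohol.
pendant –OCH3: C–O–C with sp³ C, no adjacent C=O → ether.
C=C double bond → alkene.
pendant –CONH2: carbonyl C bonded to C and N → amide.
–C(=O)OCH3: carbonyl C bonded to C and to –OCH3 → ester (not ketone + ether).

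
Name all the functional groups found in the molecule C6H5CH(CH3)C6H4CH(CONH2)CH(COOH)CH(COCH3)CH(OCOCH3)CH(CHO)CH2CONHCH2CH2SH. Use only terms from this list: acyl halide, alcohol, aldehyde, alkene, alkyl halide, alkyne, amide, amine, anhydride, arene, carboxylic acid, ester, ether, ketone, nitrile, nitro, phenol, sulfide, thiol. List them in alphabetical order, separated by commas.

Working along the chain:
  C6H5: C6H5– phenyl ring → arene.
  C6H4: para-disubstituted benzene ring → arene.
  CH(CONH2): pendant –CONH2: carbonyl C bonded to C and N → amide.
  CH(COOH): pendant –COOH: carbonyl C bonded to C and –OH → carboxylic acid.
  CH(COCH3): pendant –COCH3: carbonyl C bonded to two carbons → ketone.
  CH(OCOCH3): pendant –OC(=O)CH3: an acyloxy group → ester.
  CH(CHO): pendant –CHO: carbonyl C bonded to C and H → aldehyde.
  CH2CONHCH2: –C(=O)–N– linkage → amide (the N is not an amine).
  CH2SH: –SH on an sp³ carbon → thiol.

aldehyde, amide, arene, carboxylic acid, ester, ketone, thiol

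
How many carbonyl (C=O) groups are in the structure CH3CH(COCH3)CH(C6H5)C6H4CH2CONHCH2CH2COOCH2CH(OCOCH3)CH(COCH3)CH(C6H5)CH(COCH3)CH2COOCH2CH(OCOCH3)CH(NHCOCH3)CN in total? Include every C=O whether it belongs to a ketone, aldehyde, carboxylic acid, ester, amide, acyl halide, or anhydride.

CH(COCH3): ketone, 1 C=O (running total 1).
CH2CONHCH2: amide, 1 C=O (running total 2).
CH2COOCH2: ester, 1 C=O (running total 3).
CH(OCOCH3): ester, 1 C=O (running total 4).
CH(COCH3): ketone, 1 C=O (running total 5).
CH(COCH3): ketone, 1 C=O (running total 6).
CH2COOCH2: ester, 1 C=O (running total 7).
CH(OCOCH3): ester, 1 C=O (running total 8).
CH(NHCOCH3): amide, 1 C=O (running total 9).

9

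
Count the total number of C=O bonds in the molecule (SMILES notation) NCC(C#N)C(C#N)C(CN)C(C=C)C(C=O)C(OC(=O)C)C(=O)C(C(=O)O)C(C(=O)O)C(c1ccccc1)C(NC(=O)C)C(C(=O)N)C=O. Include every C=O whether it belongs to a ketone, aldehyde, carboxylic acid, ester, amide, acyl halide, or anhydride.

8

CH(CHO): aldehyde, 1 C=O (running total 1).
CH(OCOCH3): ester, 1 C=O (running total 2).
CO: ketone, 1 C=O (running total 3).
CH(COOH): carboxylic acid, 1 C=O (running total 4).
CH(COOH): carboxylic acid, 1 C=O (running total 5).
CH(NHCOCH3): amide, 1 C=O (running total 6).
CH(CONH2): amide, 1 C=O (running total 7).
CHO: aldehyde, 1 C=O (running total 8).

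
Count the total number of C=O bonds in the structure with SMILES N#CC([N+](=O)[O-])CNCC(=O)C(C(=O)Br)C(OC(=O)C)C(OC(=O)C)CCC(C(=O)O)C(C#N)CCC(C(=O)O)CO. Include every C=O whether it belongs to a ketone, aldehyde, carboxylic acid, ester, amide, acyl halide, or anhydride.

CO: ketone, 1 C=O (running total 1).
CH(COBr): acyl halide, 1 C=O (running total 2).
CH(OCOCH3): ester, 1 C=O (running total 3).
CH(OCOCH3): ester, 1 C=O (running total 4).
CH(COOH): carboxylic acid, 1 C=O (running total 5).
CH(COOH): carboxylic acid, 1 C=O (running total 6).

6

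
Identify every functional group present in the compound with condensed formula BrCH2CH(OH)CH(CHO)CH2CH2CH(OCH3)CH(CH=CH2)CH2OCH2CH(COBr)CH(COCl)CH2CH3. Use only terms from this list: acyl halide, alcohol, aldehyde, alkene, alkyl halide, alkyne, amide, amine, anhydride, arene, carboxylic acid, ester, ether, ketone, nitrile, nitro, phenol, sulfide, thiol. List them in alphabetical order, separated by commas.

acyl halide, alcohol, aldehyde, alkene, alkyl halide, ether

halogen on an sp³ carbon → alkyl halide.
–OH on an sp³ carbon → alcohol (secondary).
pendant –CHO: carbonyl C bonded to C and H → aldehyde.
pendant –OCH3: C–O–C with sp³ C, no adjacent C=O → ether.
pendant –CH=CH2: C=C double bond → alkene.
C–O–C with sp³ carbons on both sides and no adjacent C=O → ether.
pendant –C(=O)X: carbonyl C bonded to C and halogen → acyl halide.
pendant –C(=O)X: carbonyl C bonded to C and halogen → acyl halide.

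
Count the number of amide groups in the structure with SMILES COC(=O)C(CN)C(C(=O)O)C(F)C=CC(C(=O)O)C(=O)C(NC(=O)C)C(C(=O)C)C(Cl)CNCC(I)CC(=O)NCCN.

Reading the structure from left to right:
  CH3OOC: CH3O–C(=O)–: carbonyl C bonded to C and to –OCH3 → ester (not ketone + ether).
  CH(CH2NH2): pendant –CH2NH2: N on sp³ C, no adjacent C=O → amine.
  CH(COOH): pendant –COOH: carbonyl C bonded to C and –OH → carboxylic acid.
  CH(F): halogen on an sp³ carbon → alkyl halide.
  CH=CH: C=C double bond → alkene.
  CH(COOH): pendant –COOH: carbonyl C bonded to C and –OH → carboxylic acid.
  CO: –C(=O)– with carbon on both sides → ketone.
  CH(NHCOCH3): pendant –NHC(=O)CH3: N bonded to a carbonyl → amide (not amine).
  CH(COCH3): pendant –COCH3: carbonyl C bonded to two carbons → ketone.
  CH(Cl): halogen on an sp³ carbon → alkyl halide.
  CH2NHCH2: C–N–C with sp³ carbons and no adjacent C=O → amine (secondary).
  CH(I): halogen on an sp³ carbon → alkyl halide.
  CH2CONHCH2: –C(=O)–N– linkage → amide (the N is not an amine).
  CH2NH2: –NH2 on an sp³ carbon with no adjacent C=O → amine.
Amide appears at: CH(NHCOCH3), CH2CONHCH2 → 2.

2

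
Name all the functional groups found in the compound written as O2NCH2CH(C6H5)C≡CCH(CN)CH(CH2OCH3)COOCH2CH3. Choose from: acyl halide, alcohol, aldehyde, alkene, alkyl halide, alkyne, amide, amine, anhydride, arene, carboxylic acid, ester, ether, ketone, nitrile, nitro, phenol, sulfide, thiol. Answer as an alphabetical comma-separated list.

–NO2 on carbon → nitro group.
pendant –C6H5: benzene ring → arene.
C≡C triple bond → alkyne.
pendant –C≡N: nitrile.
pendant –CH2OCH3: C–O–C linkage → ether.
–C(=O)OCH2CH3: carbonyl C bonded to C and to –OEt → ester.

alkyne, arene, ester, ether, nitrile, nitro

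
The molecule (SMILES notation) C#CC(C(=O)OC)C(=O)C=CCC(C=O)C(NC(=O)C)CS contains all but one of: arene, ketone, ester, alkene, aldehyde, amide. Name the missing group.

arene

amide: present (CH(NHCOCH3) — pendant –NHC(=O)CH3: N bonded to a carbonyl → amide (not amine)).
aldehyde: present (CH(CHO) — pendant –CHO: carbonyl C bonded to C and H → aldehyde).
alkene: present (CH=CH — C=C double bond → alkene).
ketone: present (CO — –C(=O)– with carbon on both sides → ketone).
ester: present (CH(COOCH3) — pendant –COOCH3: carbonyl C bonded to C and –OCH3 → ester).
arene: no segment matches this pattern.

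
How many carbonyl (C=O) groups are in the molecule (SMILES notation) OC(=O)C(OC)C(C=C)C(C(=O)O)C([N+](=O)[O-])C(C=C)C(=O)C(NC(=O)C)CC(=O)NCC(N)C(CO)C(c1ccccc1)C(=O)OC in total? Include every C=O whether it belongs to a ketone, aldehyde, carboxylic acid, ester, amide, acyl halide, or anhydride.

6

HOOC: carboxylic acid, 1 C=O (running total 1).
CH(COOH): carboxylic acid, 1 C=O (running total 2).
CO: ketone, 1 C=O (running total 3).
CH(NHCOCH3): amide, 1 C=O (running total 4).
CH2CONHCH2: amide, 1 C=O (running total 5).
COOCH3: ester, 1 C=O (running total 6).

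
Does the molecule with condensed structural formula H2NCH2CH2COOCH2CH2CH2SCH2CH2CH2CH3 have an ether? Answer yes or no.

Reading the structure from left to right:
  H2NCH2: –NH2 on an sp³ carbon with no adjacent C=O → amine.
  CH2COOCH2: –C(=O)–O–C with C on the carbonyl side → ester.
  CH2SCH2: C–S–C linkage → sulfide (thioether).
In CH2COOCH2, the C–O–C oxygen is adjacent to a C=O, so it belongs to an ester, not an ether.
The groups actually present are: amine, ester, sulfide.

no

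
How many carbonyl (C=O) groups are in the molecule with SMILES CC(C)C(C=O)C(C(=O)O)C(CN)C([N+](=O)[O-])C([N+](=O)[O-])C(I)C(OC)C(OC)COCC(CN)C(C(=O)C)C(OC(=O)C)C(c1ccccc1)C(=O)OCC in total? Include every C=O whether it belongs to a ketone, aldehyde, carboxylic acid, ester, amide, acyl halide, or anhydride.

5

CH(CHO): aldehyde, 1 C=O (running total 1).
CH(COOH): carboxylic acid, 1 C=O (running total 2).
CH(COCH3): ketone, 1 C=O (running total 3).
CH(OCOCH3): ester, 1 C=O (running total 4).
COOCH2CH3: ester, 1 C=O (running total 5).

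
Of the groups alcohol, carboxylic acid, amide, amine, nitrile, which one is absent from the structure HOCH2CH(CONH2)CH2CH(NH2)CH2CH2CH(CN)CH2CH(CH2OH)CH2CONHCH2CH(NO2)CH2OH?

amine: present (CH(NH2) — –NH2 on an sp³ carbon with no adjacent C=O → amine).
amide: present (CH(CONH2) — pendant –CONH2: carbonyl C bonded to C and N → amide).
alcohol: present (HOCH2 — HO– on an sp³ carbon → alcohol).
nitrile: present (CH(CN) — pendant –C≡N: nitrile).
carboxylic acid: absent. In each of CH(CONH2) and CH2CONHCH2, the carbonyl is bonded to nitrogen, not to –OH; that is an amide.

carboxylic acid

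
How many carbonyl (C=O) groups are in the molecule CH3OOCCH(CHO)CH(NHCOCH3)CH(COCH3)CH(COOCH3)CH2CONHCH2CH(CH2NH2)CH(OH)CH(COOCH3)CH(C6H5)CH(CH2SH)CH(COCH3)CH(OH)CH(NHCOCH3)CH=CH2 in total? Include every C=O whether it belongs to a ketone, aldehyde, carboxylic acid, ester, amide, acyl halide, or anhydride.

CH3OOC: ester, 1 C=O (running total 1).
CH(CHO): aldehyde, 1 C=O (running total 2).
CH(NHCOCH3): amide, 1 C=O (running total 3).
CH(COCH3): ketone, 1 C=O (running total 4).
CH(COOCH3): ester, 1 C=O (running total 5).
CH2CONHCH2: amide, 1 C=O (running total 6).
CH(COOCH3): ester, 1 C=O (running total 7).
CH(COCH3): ketone, 1 C=O (running total 8).
CH(NHCOCH3): amide, 1 C=O (running total 9).

9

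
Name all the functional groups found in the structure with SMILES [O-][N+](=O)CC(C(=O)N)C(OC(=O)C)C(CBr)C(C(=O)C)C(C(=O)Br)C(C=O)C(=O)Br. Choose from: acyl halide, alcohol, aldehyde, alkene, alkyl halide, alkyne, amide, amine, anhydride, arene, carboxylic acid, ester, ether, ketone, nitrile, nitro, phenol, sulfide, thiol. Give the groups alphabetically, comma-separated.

acyl halide, aldehyde, alkyl halide, amide, ester, ketone, nitro

–NO2 on carbon → nitro group.
pendant –CONH2: carbonyl C bonded to C and N → amide.
pendant –OC(=O)CH3: an acyloxy group → ester.
pendant –CH2X: halogen on sp³ carbon → alkyl halide.
pendant –COCH3: carbonyl C bonded to two carbons → ketone.
pendant –C(=O)X: carbonyl C bonded to C and halogen → acyl halide.
pendant –CHO: carbonyl C bonded to C and H → aldehyde.
–C(=O)Br: carbonyl C bonded to C and to a halogen → acyl halide (not alkyl halide).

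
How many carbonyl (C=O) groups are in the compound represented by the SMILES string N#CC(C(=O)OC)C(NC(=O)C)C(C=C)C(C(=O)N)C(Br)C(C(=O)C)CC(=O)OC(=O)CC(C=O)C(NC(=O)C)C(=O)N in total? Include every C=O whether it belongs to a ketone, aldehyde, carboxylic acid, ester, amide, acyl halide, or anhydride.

9

CH(COOCH3): ester, 1 C=O (running total 1).
CH(NHCOCH3): amide, 1 C=O (running total 2).
CH(CONH2): amide, 1 C=O (running total 3).
CH(COCH3): ketone, 1 C=O (running total 4).
CH2CO-O-COCH2: anhydride, 2 C=O (running total 6).
CH(CHO): aldehyde, 1 C=O (running total 7).
CH(NHCOCH3): amide, 1 C=O (running total 8).
CONH2: amide, 1 C=O (running total 9).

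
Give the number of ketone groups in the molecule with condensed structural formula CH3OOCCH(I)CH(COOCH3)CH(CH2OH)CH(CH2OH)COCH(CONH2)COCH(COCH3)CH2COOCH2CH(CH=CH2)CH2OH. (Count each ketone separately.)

CH3O–C(=O)–: carbonyl C bonded to C and to –OCH3 → ester (not ketone + ether).
halogen on an sp³ carbon → alkyl halide.
pendant –COOCH3: carbonyl C bonded to C and –OCH3 → ester.
pendant –CH2OH on an sp³ backbone C → alcohol.
pendant –CH2OH on an sp³ backbone C → alcohol.
–C(=O)– with carbon on both sides → ketone.
pendant –CONH2: carbonyl C bonded to C and N → amide.
–C(=O)– with carbon on both sides → ketone.
pendant –COCH3: carbonyl C bonded to two carbons → ketone.
–C(=O)–O–C with C on the carbonyl side → ester.
pendant –CH=CH2: C=C double bond → alkene.
–OH on an sp³ carbon → alcohol.
Ketone appears at: CO, CO, CH(COCH3) → 3.

3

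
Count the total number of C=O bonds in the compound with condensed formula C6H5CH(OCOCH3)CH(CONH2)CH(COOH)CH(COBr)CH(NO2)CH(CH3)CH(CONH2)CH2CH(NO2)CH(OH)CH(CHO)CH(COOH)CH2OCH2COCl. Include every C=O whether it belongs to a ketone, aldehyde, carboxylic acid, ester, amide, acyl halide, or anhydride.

CH(OCOCH3): ester, 1 C=O (running total 1).
CH(CONH2): amide, 1 C=O (running total 2).
CH(COOH): carboxylic acid, 1 C=O (running total 3).
CH(COBr): acyl halide, 1 C=O (running total 4).
CH(CONH2): amide, 1 C=O (running total 5).
CH(CHO): aldehyde, 1 C=O (running total 6).
CH(COOH): carboxylic acid, 1 C=O (running total 7).
COCl: acyl halide, 1 C=O (running total 8).

8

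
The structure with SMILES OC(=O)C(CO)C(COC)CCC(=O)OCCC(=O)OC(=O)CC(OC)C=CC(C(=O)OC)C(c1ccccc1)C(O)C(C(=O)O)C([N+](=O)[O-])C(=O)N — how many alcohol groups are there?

–COOH: carbonyl C bonded to –OH and C → carboxylic acid (the –OH is not a separate alcohol).
pendant –CH2OH on an sp³ backbone C → alcohol.
pendant –CH2OCH3: C–O–C linkage → ether.
–C(=O)–O–C with C on the carbonyl side → ester.
two acyl groups sharing one oxygen, –C(=O)–O–C(=O)– → anhydride.
pendant –OCH3: C–O–C with sp³ C, no adjacent C=O → ether.
C=C double bond → alkene.
pendant –COOCH3: carbonyl C bonded to C and –OCH3 → ester.
pendant –C6H5: benzene ring → arene.
–OH on an sp³ carbon → alcohol (secondary).
pendant –COOH: carbonyl C bonded to C and –OH → carboxylic acid.
–NO2 on an sp³ carbon → nitro (the N=O is not a carbonyl).
–C(=O)NH2: carbonyl C bonded to C and to N → amide (the N is not a separate amine).
Alcohol appears at: CH(CH2OH), CH(OH) → 2.

2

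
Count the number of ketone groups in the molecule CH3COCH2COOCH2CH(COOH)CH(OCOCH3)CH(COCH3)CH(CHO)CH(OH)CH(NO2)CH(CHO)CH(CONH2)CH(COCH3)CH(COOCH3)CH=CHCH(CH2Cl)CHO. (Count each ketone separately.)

–C(=O)– with carbon on both sides → ketone.
–C(=O)–O–C with C on the carbonyl side → ester.
pendant –COOH: carbonyl C bonded to C and –OH → carboxylic acid.
pendant –OC(=O)CH3: an acyloxy group → ester.
pendant –COCH3: carbonyl C bonded to two carbons → ketone.
pendant –CHO: carbonyl C bonded to C and H → aldehyde.
–OH on an sp³ carbon → alcohol (secondary).
–NO2 on an sp³ carbon → nitro (the N=O is not a carbonyl).
pendant –CHO: carbonyl C bonded to C and H → aldehyde.
pendant –CONH2: carbonyl C bonded to C and N → amide.
pendant –COCH3: carbonyl C bonded to two carbons → ketone.
pendant –COOCH3: carbonyl C bonded to C and –OCH3 → ester.
C=C double bond → alkene.
pendant –CH2X: halogen on sp³ carbon → alkyl halide.
terminal –CHO: carbonyl C bonded to H and C → aldehyde.
Ketone appears at: CO, CH(COCH3), CH(COCH3) → 3.

3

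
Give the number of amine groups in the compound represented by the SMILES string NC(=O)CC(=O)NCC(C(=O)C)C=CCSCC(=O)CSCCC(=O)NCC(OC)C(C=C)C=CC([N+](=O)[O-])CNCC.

1

–C(=O)NH2: carbonyl C bonded to C and to N → amide (the N is not a separate amine).
–C(=O)–N– linkage → amide (the N is not an amine).
pendant –COCH3: carbonyl C bonded to two carbons → ketone.
C=C double bond → alkene.
C–S–C linkage → sulfide (thioether).
–C(=O)– with carbon on both sides → ketone.
C–S–C linkage → sulfide (thioether).
–C(=O)–N– linkage → amide (the N is not an amine).
pendant –OCH3: C–O–C with sp³ C, no adjacent C=O → ether.
pendant –CH=CH2: C=C double bond → alkene.
C=C double bond → alkene.
–NO2 on an sp³ carbon → nitro (the N=O is not a carbonyl).
C–N–C with sp³ carbons and no adjacent C=O → amine (secondary).
Amine appears at: CH2NHCH2 → 1.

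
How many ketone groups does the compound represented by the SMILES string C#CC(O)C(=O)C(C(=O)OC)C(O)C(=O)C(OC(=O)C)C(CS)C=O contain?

Reading the structure from left to right:
  HC≡C: C≡C triple bond → alkyne.
  CH(OH): –OH on an sp³ carbon → alcohol (secondary).
  CO: –C(=O)– with carbon on both sides → ketone.
  CH(COOCH3): pendant –COOCH3: carbonyl C bonded to C and –OCH3 → ester.
  CH(OH): –OH on an sp³ carbon → alcohol (secondary).
  CO: –C(=O)– with carbon on both sides → ketone.
  CH(OCOCH3): pendant –OC(=O)CH3: an acyloxy group → ester.
  CH(CH2SH): pendant –CH2SH → thiol.
  CHO: terminal –CHO: carbonyl C bonded to H and C → aldehyde.
Ketone appears at: CO, CO → 2.

2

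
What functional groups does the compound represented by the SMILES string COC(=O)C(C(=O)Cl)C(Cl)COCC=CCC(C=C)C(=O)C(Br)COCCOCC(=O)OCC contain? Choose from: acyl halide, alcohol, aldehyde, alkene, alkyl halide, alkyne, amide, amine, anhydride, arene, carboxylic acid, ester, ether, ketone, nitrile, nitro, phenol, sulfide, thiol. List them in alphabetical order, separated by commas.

acyl halide, alkene, alkyl halide, ester, ether, ketone

Reading the structure from left to right:
  CH3OOC: CH3O–C(=O)–: carbonyl C bonded to C and to –OCH3 → ester (not ketone + ether).
  CH(COCl): pendant –C(=O)X: carbonyl C bonded to C and halogen → acyl halide.
  CH(Cl): halogen on an sp³ carbon → alkyl halide.
  CH2OCH2: C–O–C with sp³ carbons on both sides and no adjacent C=O → ether.
  CH=CH: C=C double bond → alkene.
  CH(CH=CH2): pendant –CH=CH2: C=C double bond → alkene.
  CO: –C(=O)– with carbon on both sides → ketone.
  CH(Br): halogen on an sp³ carbon → alkyl halide.
  CH2OCH2: C–O–C with sp³ carbons on both sides and no adjacent C=O → ether.
  CH2OCH2: C–O–C with sp³ carbons on both sides and no adjacent C=O → ether.
  COOCH2CH3: –C(=O)OCH2CH3: carbonyl C bonded to C and to –OEt → ester.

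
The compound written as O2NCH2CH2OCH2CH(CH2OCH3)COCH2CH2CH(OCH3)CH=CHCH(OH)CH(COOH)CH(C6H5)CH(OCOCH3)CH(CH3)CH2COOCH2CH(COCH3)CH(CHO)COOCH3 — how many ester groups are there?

3

–NO2 on carbon → nitro group.
C–O–C with sp³ carbons on both sides and no adjacent C=O → ether.
pendant –CH2OCH3: C–O–C linkage → ether.
–C(=O)– with carbon on both sides → ketone.
pendant –OCH3: C–O–C with sp³ C, no adjacent C=O → ether.
C=C double bond → alkene.
–OH on an sp³ carbon → alcohol (secondary).
pendant –COOH: carbonyl C bonded to C and –OH → carboxylic acid.
pendant –C6H5: benzene ring → arene.
pendant –OC(=O)CH3: an acyloxy group → ester.
–C(=O)–O–C with C on the carbonyl side → ester.
pendant –COCH3: carbonyl C bonded to two carbons → ketone.
pendant –CHO: carbonyl C bonded to C and H → aldehyde.
–C(=O)OCH3: carbonyl C bonded to C and to –OCH3 → ester (not ketone + ether).
Ester appears at: CH(OCOCH3), CH2COOCH2, COOCH3 → 3.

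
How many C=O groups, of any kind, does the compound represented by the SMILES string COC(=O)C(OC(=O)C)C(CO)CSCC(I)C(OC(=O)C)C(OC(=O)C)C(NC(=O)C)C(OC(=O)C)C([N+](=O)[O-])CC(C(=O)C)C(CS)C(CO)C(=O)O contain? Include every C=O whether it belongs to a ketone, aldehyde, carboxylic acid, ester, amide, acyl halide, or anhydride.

CH3OOC: ester, 1 C=O (running total 1).
CH(OCOCH3): ester, 1 C=O (running total 2).
CH(OCOCH3): ester, 1 C=O (running total 3).
CH(OCOCH3): ester, 1 C=O (running total 4).
CH(NHCOCH3): amide, 1 C=O (running total 5).
CH(OCOCH3): ester, 1 C=O (running total 6).
CH(COCH3): ketone, 1 C=O (running total 7).
COOH: carboxylic acid, 1 C=O (running total 8).

8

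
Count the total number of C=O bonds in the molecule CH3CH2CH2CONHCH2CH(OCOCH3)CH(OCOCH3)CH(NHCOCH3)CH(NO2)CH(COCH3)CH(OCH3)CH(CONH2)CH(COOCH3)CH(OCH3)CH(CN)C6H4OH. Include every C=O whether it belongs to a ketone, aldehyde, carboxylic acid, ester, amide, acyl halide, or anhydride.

7

CH2CONHCH2: amide, 1 C=O (running total 1).
CH(OCOCH3): ester, 1 C=O (running total 2).
CH(OCOCH3): ester, 1 C=O (running total 3).
CH(NHCOCH3): amide, 1 C=O (running total 4).
CH(COCH3): ketone, 1 C=O (running total 5).
CH(CONH2): amide, 1 C=O (running total 6).
CH(COOCH3): ester, 1 C=O (running total 7).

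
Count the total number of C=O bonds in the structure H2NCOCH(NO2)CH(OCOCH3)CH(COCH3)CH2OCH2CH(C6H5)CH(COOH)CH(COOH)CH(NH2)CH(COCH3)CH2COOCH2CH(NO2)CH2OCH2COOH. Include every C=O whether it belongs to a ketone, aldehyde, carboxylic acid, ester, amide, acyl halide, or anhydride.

8

H2NCO: amide, 1 C=O (running total 1).
CH(OCOCH3): ester, 1 C=O (running total 2).
CH(COCH3): ketone, 1 C=O (running total 3).
CH(COOH): carboxylic acid, 1 C=O (running total 4).
CH(COOH): carboxylic acid, 1 C=O (running total 5).
CH(COCH3): ketone, 1 C=O (running total 6).
CH2COOCH2: ester, 1 C=O (running total 7).
COOH: carboxylic acid, 1 C=O (running total 8).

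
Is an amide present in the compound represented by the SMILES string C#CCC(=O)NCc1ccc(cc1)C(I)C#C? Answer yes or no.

Reading the structure from left to right:
  HC≡C: C≡C triple bond → alkyne.
  CH2CONHCH2: –C(=O)–N– linkage → amide (the N is not an amine).
  C6H4: para-disubstituted benzene ring → arene.
  CH(I): halogen on an sp³ carbon → alkyl halide.
  C≡CH: C≡C triple bond → alkyne.
The CH2CONHCH2 segment supplies the amide: –C(=O)–N– linkage → amide (the N is not an amine).

yes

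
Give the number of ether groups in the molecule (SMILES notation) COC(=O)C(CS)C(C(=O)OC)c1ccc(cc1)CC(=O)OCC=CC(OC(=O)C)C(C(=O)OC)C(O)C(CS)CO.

0

CH3O–C(=O)–: carbonyl C bonded to C and to –OCH3 → ester (not ketone + ether).
pendant –CH2SH → thiol.
pendant –COOCH3: carbonyl C bonded to C and –OCH3 → ester.
para-disubstituted benzene ring → arene.
–C(=O)–O–C with C on the carbonyl side → ester.
C=C double bond → alkene.
pendant –OC(=O)CH3: an acyloxy group → ester.
pendant –COOCH3: carbonyl C bonded to C and –OCH3 → ester.
–OH on an sp³ carbon → alcohol (secondary).
pendant –CH2SH → thiol.
–OH on an sp³ carbon → alcohol.
No segment is a ether: CH3OOC is ester, not ether; CH(COOCH3) is ester, not ether; CH2COOCH2 is ester, not ether. → 0.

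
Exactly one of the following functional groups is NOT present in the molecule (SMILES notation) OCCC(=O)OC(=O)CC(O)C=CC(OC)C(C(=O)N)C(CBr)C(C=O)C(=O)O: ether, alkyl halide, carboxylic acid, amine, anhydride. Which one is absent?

ether: present (CH(OCH3) — pendant –OCH3: C–O–C with sp³ C, no adjacent C=O → ether).
carboxylic acid: present (COOH — –COOH: carbonyl C bonded to –OH and C → carboxylic acid (the –OH is not a separate alcohol)).
alkyl halide: present (CH(CH2Br) — pendant –CH2X: halogen on sp³ carbon → alkyl halide).
anhydride: present (CH2CO-O-COCH2 — two acyl groups sharing one oxygen, –C(=O)–O–C(=O)– → anhydride).
amine: absent. In CH(CONH2), the nitrogen is bonded directly to a carbonyl carbon, making it part of an amide, not a free amine.

amine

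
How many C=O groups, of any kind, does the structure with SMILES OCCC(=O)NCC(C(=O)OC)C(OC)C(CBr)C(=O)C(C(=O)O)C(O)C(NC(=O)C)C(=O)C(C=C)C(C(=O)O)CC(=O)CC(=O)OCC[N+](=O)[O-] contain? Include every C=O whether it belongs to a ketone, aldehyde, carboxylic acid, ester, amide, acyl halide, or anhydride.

CH2CONHCH2: amide, 1 C=O (running total 1).
CH(COOCH3): ester, 1 C=O (running total 2).
CO: ketone, 1 C=O (running total 3).
CH(COOH): carboxylic acid, 1 C=O (running total 4).
CH(NHCOCH3): amide, 1 C=O (running total 5).
CO: ketone, 1 C=O (running total 6).
CH(COOH): carboxylic acid, 1 C=O (running total 7).
CO: ketone, 1 C=O (running total 8).
CH2COOCH2: ester, 1 C=O (running total 9).

9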